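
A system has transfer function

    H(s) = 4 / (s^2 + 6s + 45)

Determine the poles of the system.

The poles are the roots of the denominator s^2 + 6s + 45 = 0.
Using the quadratic formula: s = (-6 ± √(-144))/2 = -3 ± 6j.

s = -3 ± 6j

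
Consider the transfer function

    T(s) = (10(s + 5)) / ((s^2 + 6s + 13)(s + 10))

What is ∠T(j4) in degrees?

∠T(j4) ≈ -80.27°

At s = j4: numerator = 50 + j40, denominator = -126 + j228.
∠T = ∠num − ∠den = 38.660° − (118.93°) = -80.27°.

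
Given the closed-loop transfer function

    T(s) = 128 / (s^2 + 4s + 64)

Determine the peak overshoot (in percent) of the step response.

Comparing s^2 + 4s + 64 to s^2 + 2ζωₙs + ωₙ²: ωₙ = 8 rad/s and ζ = 4/(2·8) = 0.25.
%OS = 100·exp(−πζ/√(1−ζ²)) = 100·exp(−π·0.25/√(1−0.25²)) ≈ 44.4%.

%OS ≈ 44.4%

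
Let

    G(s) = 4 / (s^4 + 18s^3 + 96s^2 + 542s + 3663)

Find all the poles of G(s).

s = 1 + 6j, 1 - 6j, -9, -11

The poles are the roots of the denominator s^4 + 18s^3 + 96s^2 + 542s + 3663 = 0.
Trying s = -9: the polynomial evaluates to 0, so (s + 9) is a factor.
Dividing out leaves s^3 + 9s^2 + 15s + 407 = 0.
This factors further as (s^2 - 2s + 37)(s + 11) = 0.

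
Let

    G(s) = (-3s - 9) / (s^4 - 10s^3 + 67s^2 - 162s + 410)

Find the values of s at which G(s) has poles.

The poles are the roots of the denominator s^4 - 10s^3 + 67s^2 - 162s + 410 = 0.
No real roots exist; factor into two real quadratics: (s^2 - 8s + 41)(s^2 - 2s + 10) = 0.
Each quadratic gives a conjugate pair via the quadratic formula.

s = 4 + 5j, 4 - 5j, 1 + 3j, 1 - 3j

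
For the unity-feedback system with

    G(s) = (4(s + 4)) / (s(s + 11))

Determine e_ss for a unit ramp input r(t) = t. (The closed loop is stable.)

G(s) has one pole at the origin.
This is a Type 1 system. Kv = lim_{s→0} s·G(s) = 16/11.
e_ss = 1/Kv = 1/(16/11) = 11/16 ≈ 0.6875.

e_ss = 0.6875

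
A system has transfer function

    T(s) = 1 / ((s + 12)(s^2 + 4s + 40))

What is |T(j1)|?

|T(j1)| ≈ 0.002118

Substitute s = j1: numerator = 1, denominator = 464 + j87.
|T(j1)| = |1| / |464 + j87| = 1 / 472.09 ≈ 0.002118.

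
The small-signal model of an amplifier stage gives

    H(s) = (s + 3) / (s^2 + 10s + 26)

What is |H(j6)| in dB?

|H(j6)|_dB ≈ -19.1 dB

Substitute s = j6: numerator = 3 + j6, denominator = -10 + j60.
|H(j6)| = |3 + j6| / |-10 + j60| = 6.7082 / 60.828 ≈ 0.1103.
In decibels: 20·log₁₀(0.1103) ≈ -19.1 dB.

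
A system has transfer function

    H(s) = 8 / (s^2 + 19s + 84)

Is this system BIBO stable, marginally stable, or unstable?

The denominator s^2 + 19s + 84 factors as (s + 7)(s + 12), giving poles at s = -7, -12.
Since all poles lie strictly in the left half-plane, the system is stable.

stable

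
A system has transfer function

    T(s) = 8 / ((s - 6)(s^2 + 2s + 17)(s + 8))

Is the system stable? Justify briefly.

unstable

The poles can be read from the denominator factors: s = 6, -1 + 4j, -1 - 4j, -8.
Since the pole(s) at s = 6 lie in the right half-plane, the system is unstable.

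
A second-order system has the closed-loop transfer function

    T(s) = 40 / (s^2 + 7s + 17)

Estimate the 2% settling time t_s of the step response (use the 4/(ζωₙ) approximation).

t_s ≈ 1.143 s

Comparing s^2 + 7s + 17 to s^2 + 2ζωₙs + ωₙ²: ωₙ = √17 ≈ 4.123 rad/s and ζ = 7/(2·√17) ≈ 0.8489.
ζωₙ = 7/2 = 3.5, so t_s ≈ 4/(ζωₙ) = 4/3.5 ≈ 1.143 s.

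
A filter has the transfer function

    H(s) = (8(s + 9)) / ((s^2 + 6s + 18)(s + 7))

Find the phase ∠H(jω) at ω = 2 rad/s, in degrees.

At s = j2: numerator = 72 + j16, denominator = 74 + j112.
∠H = ∠num − ∠den = 12.529° − (56.547°) = -44.02°.

∠H(j2) ≈ -44.02°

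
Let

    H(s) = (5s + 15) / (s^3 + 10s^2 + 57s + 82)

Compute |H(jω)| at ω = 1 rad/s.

|H(j1)| ≈ 0.1733

Substitute s = j1: numerator = 15 + j5, denominator = 72 + j56.
|H(j1)| = |15 + j5| / |72 + j56| = 15.811 / 91.214 ≈ 0.1733.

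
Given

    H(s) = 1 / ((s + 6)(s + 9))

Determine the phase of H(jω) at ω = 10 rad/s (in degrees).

At s = j10: numerator = 1, denominator = -46 + j150.
∠H = ∠num − ∠den = 0° − (107.05°) = -107.0°.

∠H(j10) ≈ -107.0°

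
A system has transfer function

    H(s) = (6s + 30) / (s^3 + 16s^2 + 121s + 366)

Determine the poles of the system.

s = -5 + 6j, -5 - 6j, -6

The poles are the roots of the denominator s^3 + 16s^2 + 121s + 366 = 0.
Trying s = -6: the polynomial evaluates to 0, so (s + 6) is a factor.
Dividing out leaves s^2 + 10s + 61 = 0.
The quadratic formula then gives s = -5 ± 6j.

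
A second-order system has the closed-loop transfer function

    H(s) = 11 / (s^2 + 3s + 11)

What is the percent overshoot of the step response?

%OS ≈ 20.3%

Comparing s^2 + 3s + 11 to s^2 + 2ζωₙs + ωₙ²: ωₙ = √11 ≈ 3.317 rad/s and ζ = 3/(2·√11) ≈ 0.4523.
%OS = 100·exp(−πζ/√(1−ζ²)) = 100·exp(−π·0.4523/√(1−0.4523²)) ≈ 20.3%.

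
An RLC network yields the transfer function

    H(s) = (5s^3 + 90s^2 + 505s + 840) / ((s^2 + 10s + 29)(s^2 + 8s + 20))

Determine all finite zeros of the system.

Set the numerator to zero: 5s^3 + 90s^2 + 505s + 840 = 0, i.e. 5·(s^3 + 18s^2 + 101s + 168) = 0.
Factoring: (s + 7)(s + 8)(s + 3) = 0.

s = -7, -8, -3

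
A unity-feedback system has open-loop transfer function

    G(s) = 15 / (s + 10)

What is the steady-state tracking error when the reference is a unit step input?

G(s) has no poles at the origin.
This is a Type 0 system. Kp = lim_{s→0} G(s) = 15/10 = 3/2.
e_ss = 1/(1 + Kp) = 1/(1 + 3/2) = 2/5 ≈ 0.4000.

e_ss = 0.4000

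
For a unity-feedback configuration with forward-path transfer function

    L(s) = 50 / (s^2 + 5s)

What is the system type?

Type 1

The denominator has 1 factor of s at the origin (free integrator), so this is a Type 1 system.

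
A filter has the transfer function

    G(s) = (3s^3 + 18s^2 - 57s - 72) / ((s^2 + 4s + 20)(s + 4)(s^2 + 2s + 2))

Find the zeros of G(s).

s = 3, -1, -8

Set the numerator to zero: 3s^3 + 18s^2 - 57s - 72 = 0, i.e. 3·(s^3 + 6s^2 - 19s - 24) = 0.
Factoring: (s - 3)(s + 1)(s + 8) = 0.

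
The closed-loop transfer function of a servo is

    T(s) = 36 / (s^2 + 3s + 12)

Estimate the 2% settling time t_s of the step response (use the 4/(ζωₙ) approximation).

t_s ≈ 2.667 s

Comparing s^2 + 3s + 12 to s^2 + 2ζωₙs + ωₙ²: ωₙ = √12 ≈ 3.464 rad/s and ζ = 3/(2·√12) ≈ 0.4330.
ζωₙ = 3/2 = 1.5, so t_s ≈ 4/(ζωₙ) = 4/1.5 ≈ 2.667 s.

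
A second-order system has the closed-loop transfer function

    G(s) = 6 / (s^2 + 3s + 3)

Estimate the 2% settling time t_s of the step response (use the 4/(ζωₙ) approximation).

Comparing s^2 + 3s + 3 to s^2 + 2ζωₙs + ωₙ²: ωₙ = √3 ≈ 1.732 rad/s and ζ = 3/(2·√3) ≈ 0.8660.
ζωₙ = 3/2 = 1.5, so t_s ≈ 4/(ζωₙ) = 4/1.5 ≈ 2.667 s.

t_s ≈ 2.667 s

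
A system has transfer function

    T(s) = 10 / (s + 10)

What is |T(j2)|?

|T(j2)| ≈ 0.9806

Substitute s = j2: numerator = 10, denominator = 10 + j2.
|T(j2)| = |10| / |10 + j2| = 10 / 10.198 ≈ 0.9806.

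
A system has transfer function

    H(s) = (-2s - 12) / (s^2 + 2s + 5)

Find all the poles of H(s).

s = -1 ± 2j

The poles are the roots of the denominator s^2 + 2s + 5 = 0.
Using the quadratic formula: s = (-2 ± √(-16))/2 = -1 ± 2j.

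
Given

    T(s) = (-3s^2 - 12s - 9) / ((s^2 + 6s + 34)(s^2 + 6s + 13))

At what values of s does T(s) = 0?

s = -3, -1

Set the numerator to zero: -3s^2 - 12s - 9 = 0, i.e. -3·(s^2 + 4s + 3) = 0.
Factoring: (s + 3)(s + 1) = 0.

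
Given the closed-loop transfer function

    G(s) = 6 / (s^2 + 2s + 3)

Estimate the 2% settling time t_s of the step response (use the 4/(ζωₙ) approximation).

t_s ≈ 4 s

Comparing s^2 + 2s + 3 to s^2 + 2ζωₙs + ωₙ²: ωₙ = √3 ≈ 1.732 rad/s and ζ = 2/(2·√3) ≈ 0.5774.
ζωₙ = 2/2 = 1, so t_s ≈ 4/(ζωₙ) = 4/1 = 4 s.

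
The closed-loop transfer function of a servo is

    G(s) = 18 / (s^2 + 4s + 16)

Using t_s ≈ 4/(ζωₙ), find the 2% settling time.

Comparing s^2 + 4s + 16 to s^2 + 2ζωₙs + ωₙ²: ωₙ = 4 rad/s and ζ = 4/(2·4) = 0.5.
ζωₙ = 4/2 = 2, so t_s ≈ 4/(ζωₙ) = 4/2 = 2 s.

t_s ≈ 2 s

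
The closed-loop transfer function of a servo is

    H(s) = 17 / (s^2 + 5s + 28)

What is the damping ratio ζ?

ζ ≈ 0.4725

Compare the denominator to the standard form s^2 + 2ζωₙs + ωₙ².
ωₙ² = 28, so ωₙ = √28 ≈ 5.292 rad/s.
2ζωₙ = 5, so ζ = 5/(2·√28) ≈ 0.4725.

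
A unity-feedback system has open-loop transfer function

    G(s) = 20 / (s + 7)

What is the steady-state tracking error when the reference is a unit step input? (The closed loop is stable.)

G(s) has no poles at the origin.
This is a Type 0 system. Kp = lim_{s→0} G(s) = 20/7.
e_ss = 1/(1 + Kp) = 1/(1 + 20/7) = 7/27 ≈ 0.2593.

e_ss = 0.2593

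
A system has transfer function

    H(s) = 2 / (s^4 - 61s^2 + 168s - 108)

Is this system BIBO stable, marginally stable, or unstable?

unstable

The denominator s^4 - 61s^2 + 168s - 108 factors as (s - 6)(s - 1)(s - 2)(s + 9), giving poles at s = 6, 1, 2, -9.
Since the pole(s) at s = 6, 1, 2 lie in the right half-plane, the system is unstable.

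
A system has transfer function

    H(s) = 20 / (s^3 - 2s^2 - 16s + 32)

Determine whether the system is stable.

unstable

The denominator s^3 - 2s^2 - 16s + 32 factors as (s + 4)(s - 4)(s - 2), giving poles at s = -4, 4, 2.
Since the pole(s) at s = 4, 2 lie in the right half-plane, the system is unstable.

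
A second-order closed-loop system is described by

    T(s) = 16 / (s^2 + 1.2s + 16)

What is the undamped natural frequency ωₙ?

ωₙ = 4 rad/s

Compare the denominator to the standard form s^2 + 2ζωₙs + ωₙ².
ωₙ² = 16, so ωₙ = 4 rad/s.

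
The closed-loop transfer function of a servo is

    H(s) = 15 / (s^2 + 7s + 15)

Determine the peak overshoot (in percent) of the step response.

Comparing s^2 + 7s + 15 to s^2 + 2ζωₙs + ωₙ²: ωₙ = √15 ≈ 3.873 rad/s and ζ = 7/(2·√15) ≈ 0.9037.
%OS = 100·exp(−πζ/√(1−ζ²)) = 100·exp(−π·0.9037/√(1−0.9037²)) ≈ 0.132%.

%OS ≈ 0.132%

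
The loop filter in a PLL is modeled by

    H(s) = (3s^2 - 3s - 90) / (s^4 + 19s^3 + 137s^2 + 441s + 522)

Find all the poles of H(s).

The poles are the roots of the denominator s^4 + 19s^3 + 137s^2 + 441s + 522 = 0.
Trying s = -6: the polynomial evaluates to 0, so (s + 6) is a factor.
Dividing out leaves s^3 + 13s^2 + 59s + 87 = 0.
This factors further as (s^2 + 10s + 29)(s + 3) = 0.

s = -5 ± 2j, -6, -3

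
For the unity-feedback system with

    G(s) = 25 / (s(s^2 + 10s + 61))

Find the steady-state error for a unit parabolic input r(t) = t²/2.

G(s) has one pole at the origin.
This is a Type 1 system; Ka = lim_{s→0} s^2·G(s) = 0, so the steady-state error for a parabola input is infinite.

e_ss = ∞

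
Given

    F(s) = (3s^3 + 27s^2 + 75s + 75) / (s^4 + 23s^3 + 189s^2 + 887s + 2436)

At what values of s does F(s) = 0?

Set the numerator to zero: 3s^3 + 27s^2 + 75s + 75 = 0, i.e. 3·(s^3 + 9s^2 + 25s + 25) = 0.
Factoring: (s + 5)(s^2 + 4s + 5) = 0.

s = -5, -2 + j, -2 - j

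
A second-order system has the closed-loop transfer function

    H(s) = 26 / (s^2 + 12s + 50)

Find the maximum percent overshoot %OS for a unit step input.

%OS ≈ 0.649%

Comparing s^2 + 12s + 50 to s^2 + 2ζωₙs + ωₙ²: ωₙ = √50 ≈ 7.071 rad/s and ζ = 12/(2·√50) ≈ 0.8485.
%OS = 100·exp(−πζ/√(1−ζ²)) = 100·exp(−π·0.8485/√(1−0.8485²)) ≈ 0.649%.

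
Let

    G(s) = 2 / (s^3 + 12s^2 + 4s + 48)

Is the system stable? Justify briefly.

The denominator s^3 + 12s^2 + 4s + 48 factors as (s^2 + 4)(s + 12), giving poles at s = 2j, -2j, -12.
Since the simple pole(s) at s = 2j, -2j lie on the jω-axis with none in the right half-plane, the system is marginally stable.

marginally stable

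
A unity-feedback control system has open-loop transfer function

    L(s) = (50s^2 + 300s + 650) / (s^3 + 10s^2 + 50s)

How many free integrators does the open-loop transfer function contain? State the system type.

Type 1

Factor s from the denominator: s^3 + 10s^2 + 50s = s·(s^2 + 10s + 50).
There is 1 pole at the origin, so the system is Type 1.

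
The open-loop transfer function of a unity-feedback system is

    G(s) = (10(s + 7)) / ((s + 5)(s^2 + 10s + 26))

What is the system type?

Type 0

The denominator has no factor of s at the origin — no free integrator — so this is a Type 0 system.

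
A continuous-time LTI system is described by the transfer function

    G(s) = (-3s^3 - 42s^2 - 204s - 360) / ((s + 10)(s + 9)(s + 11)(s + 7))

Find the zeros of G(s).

s = -4 + 2j, -4 - 2j, -6

Set the numerator to zero: -3s^3 - 42s^2 - 204s - 360 = 0, i.e. -3·(s^3 + 14s^2 + 68s + 120) = 0.
Factoring: (s^2 + 8s + 20)(s + 6) = 0.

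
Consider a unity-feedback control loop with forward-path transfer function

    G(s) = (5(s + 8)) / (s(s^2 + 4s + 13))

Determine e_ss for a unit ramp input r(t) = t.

e_ss = 0.3250

G(s) has one pole at the origin.
This is a Type 1 system. Kv = lim_{s→0} s·G(s) = 40/13.
e_ss = 1/Kv = 1/(40/13) = 13/40 ≈ 0.3250.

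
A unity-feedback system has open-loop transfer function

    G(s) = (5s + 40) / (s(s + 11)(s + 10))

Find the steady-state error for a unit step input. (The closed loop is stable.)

G(s) has one pole at the origin.
This is a Type 1 system; for a step input the steady-state error is zero.

e_ss = 0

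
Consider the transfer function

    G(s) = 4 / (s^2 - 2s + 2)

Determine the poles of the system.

The poles are the roots of the denominator s^2 - 2s + 2 = 0.
Using the quadratic formula: s = (2 ± √(-4))/2 = 1 ± 1j.

s = 1 ± j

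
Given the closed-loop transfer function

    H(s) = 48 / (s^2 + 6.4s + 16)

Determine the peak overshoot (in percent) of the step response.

Comparing s^2 + 6.4s + 16 to s^2 + 2ζωₙs + ωₙ²: ωₙ = 4 rad/s and ζ = 6.4/(2·4) = 0.8.
%OS = 100·exp(−πζ/√(1−ζ²)) = 100·exp(−π·0.8/√(1−0.8²)) ≈ 1.52%.

%OS ≈ 1.52%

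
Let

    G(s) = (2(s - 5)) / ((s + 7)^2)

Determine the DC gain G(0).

At s = 0 each factor (s + a) contributes a and each (s^2 + bs + c) contributes c.
G(0) = 2·(-5) / ((7) · (7)) = -10/49 = -10/49.

G(0) = -10/49 ≈ -0.2041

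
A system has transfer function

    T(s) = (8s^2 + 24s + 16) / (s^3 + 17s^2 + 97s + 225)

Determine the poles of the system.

The poles are the roots of the denominator s^3 + 17s^2 + 97s + 225 = 0.
Trying s = -9: the polynomial evaluates to 0, so (s + 9) is a factor.
Dividing out leaves s^2 + 8s + 25 = 0.
The quadratic formula then gives s = -4 ± 3j.

s = -4 + 3j, -4 - 3j, -9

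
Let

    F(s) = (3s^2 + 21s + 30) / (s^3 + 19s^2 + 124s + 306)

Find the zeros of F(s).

Set the numerator to zero: 3s^2 + 21s + 30 = 0, i.e. 3·(s^2 + 7s + 10) = 0.
Factoring: (s + 5)(s + 2) = 0.

s = -5, -2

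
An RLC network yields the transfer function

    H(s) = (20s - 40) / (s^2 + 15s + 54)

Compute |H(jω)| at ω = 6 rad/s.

Substitute s = j6: numerator = -40 + j120, denominator = 18 + j90.
|H(j6)| = |-40 + j120| / |18 + j90| = 126.49 / 91.782 ≈ 1.378.

|H(j6)| ≈ 1.378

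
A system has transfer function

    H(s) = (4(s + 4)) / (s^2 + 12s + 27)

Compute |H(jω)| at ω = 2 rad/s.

Substitute s = j2: numerator = 16 + j8, denominator = 23 + j24.
|H(j2)| = |16 + j8| / |23 + j24| = 17.889 / 33.242 ≈ 0.5381.

|H(j2)| ≈ 0.5381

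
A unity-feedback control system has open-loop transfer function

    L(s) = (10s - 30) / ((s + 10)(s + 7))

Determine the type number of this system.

The denominator has no factor of s at the origin — no free integrator — so this is a Type 0 system.

Type 0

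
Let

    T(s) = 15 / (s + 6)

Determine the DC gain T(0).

Set s = 0: T(0) = (15) / (6) = 5/2.

T(0) = 5/2 ≈ 2.500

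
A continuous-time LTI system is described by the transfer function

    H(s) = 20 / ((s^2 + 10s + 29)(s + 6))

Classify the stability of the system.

The poles can be read from the denominator factors: s = -5 + 2j, -5 - 2j, -6.
Since all poles lie strictly in the left half-plane, the system is stable.

stable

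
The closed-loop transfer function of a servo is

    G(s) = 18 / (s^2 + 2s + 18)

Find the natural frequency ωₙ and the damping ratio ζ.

ωₙ ≈ 4.243 rad/s, ζ ≈ 0.2357

Compare the denominator to the standard form s^2 + 2ζωₙs + ωₙ².
ωₙ² = 18, so ωₙ = √18 ≈ 4.243 rad/s.
2ζωₙ = 2, so ζ = 2/(2·√18) ≈ 0.2357.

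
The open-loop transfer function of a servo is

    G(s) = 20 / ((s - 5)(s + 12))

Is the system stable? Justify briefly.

unstable

The poles can be read from the denominator factors: s = 5, -12.
Since the pole(s) at s = 5 lie in the right half-plane, the system is unstable.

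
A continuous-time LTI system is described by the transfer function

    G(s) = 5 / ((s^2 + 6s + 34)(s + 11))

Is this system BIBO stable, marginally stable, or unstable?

stable

The poles can be read from the denominator factors: s = -3 + 5j, -3 - 5j, -11.
Since all poles lie strictly in the left half-plane, the system is stable.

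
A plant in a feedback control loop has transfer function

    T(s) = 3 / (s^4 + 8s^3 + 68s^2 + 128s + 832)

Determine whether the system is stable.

marginally stable

The denominator s^4 + 8s^3 + 68s^2 + 128s + 832 factors as (s^2 + 16)(s^2 + 8s + 52), giving poles at s = ±4j, -4 ± 6j.
Since the simple pole(s) at s = ±4j lie on the jω-axis with none in the right half-plane, the system is marginally stable.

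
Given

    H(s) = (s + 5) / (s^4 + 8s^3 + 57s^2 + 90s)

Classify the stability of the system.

The denominator s^4 + 8s^3 + 57s^2 + 90s factors as s(s^2 + 6s + 45)(s + 2), giving poles at s = 0, -3 + 6j, -3 - 6j, -2.
Since the simple pole(s) at s = 0 lie on the jω-axis with none in the right half-plane, the system is marginally stable.

marginally stable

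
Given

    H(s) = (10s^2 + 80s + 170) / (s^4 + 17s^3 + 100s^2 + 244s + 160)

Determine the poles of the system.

The poles are the roots of the denominator s^4 + 17s^3 + 100s^2 + 244s + 160 = 0.
Trying s = -8: the polynomial evaluates to 0, so (s + 8) is a factor.
Dividing out leaves s^3 + 9s^2 + 28s + 20 = 0.
This factors further as (s^2 + 8s + 20)(s + 1) = 0.

s = -8, -4 + 2j, -4 - 2j, -1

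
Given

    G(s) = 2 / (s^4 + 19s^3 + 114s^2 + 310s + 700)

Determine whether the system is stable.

The denominator s^4 + 19s^3 + 114s^2 + 310s + 700 factors as (s^2 + 2s + 10)(s + 10)(s + 7), giving poles at s = -1 ± 3j, -10, -7.
Since all poles lie strictly in the left half-plane, the system is stable.

stable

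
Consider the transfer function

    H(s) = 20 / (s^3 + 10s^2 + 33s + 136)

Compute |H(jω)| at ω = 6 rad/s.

Substitute s = j6: numerator = 20, denominator = -224 - j18.
|H(j6)| = |20| / |-224 - j18| = 20 / 224.72 ≈ 0.08900.

|H(j6)| ≈ 0.08900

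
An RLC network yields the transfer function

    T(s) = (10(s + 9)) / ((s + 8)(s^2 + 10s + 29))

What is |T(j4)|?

Substitute s = j4: numerator = 90 + j40, denominator = -56 + j372.
|T(j4)| = |90 + j40| / |-56 + j372| = 98.489 / 376.19 ≈ 0.2618.

|T(j4)| ≈ 0.2618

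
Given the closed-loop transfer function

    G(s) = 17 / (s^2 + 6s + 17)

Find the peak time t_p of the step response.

t_p ≈ 1.111 s

Comparing s^2 + 6s + 17 to s^2 + 2ζωₙs + ωₙ²: ωₙ = √17 ≈ 4.123 rad/s and ζ = 6/(2·√17) ≈ 0.7276.
ζωₙ = 6/2 = 3, so ω_d = ωₙ√(1−ζ²) = √(ωₙ² − (ζωₙ)²) = √(17 − 3²) = √8 ≈ 2.828 rad/s.
t_p = π/ω_d = π/2.828 ≈ 1.111 s.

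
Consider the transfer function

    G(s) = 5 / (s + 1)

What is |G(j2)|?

|G(j2)| ≈ 2.236

Substitute s = j2: numerator = 5, denominator = 1 + j2.
|G(j2)| = |5| / |1 + j2| = 5 / 2.2361 ≈ 2.236.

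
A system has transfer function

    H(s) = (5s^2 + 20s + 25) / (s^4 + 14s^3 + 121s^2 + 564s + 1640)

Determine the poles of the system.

s = -2 + 6j, -2 - 6j, -5 + 4j, -5 - 4j

The poles are the roots of the denominator s^4 + 14s^3 + 121s^2 + 564s + 1640 = 0.
No real roots exist; factor into two real quadratics: (s^2 + 4s + 40)(s^2 + 10s + 41) = 0.
Each quadratic gives a conjugate pair via the quadratic formula.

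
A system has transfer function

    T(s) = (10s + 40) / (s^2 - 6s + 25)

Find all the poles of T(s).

s = 3 ± 4j

The poles are the roots of the denominator s^2 - 6s + 25 = 0.
Using the quadratic formula: s = (6 ± √(-64))/2 = 3 ± 4j.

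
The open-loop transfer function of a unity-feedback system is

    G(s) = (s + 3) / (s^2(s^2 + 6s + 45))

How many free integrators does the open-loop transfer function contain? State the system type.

The denominator has 2 factors of s at the origin (free integrators), so this is a Type 2 system.

Type 2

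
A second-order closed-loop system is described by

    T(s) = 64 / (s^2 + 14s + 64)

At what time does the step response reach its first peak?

Comparing s^2 + 14s + 64 to s^2 + 2ζωₙs + ωₙ²: ωₙ = 8 rad/s and ζ = 14/(2·8) = 0.875.
ζωₙ = 14/2 = 7, so ω_d = ωₙ√(1−ζ²) = √(ωₙ² − (ζωₙ)²) = √(64 − 7²) = √15 ≈ 3.873 rad/s.
t_p = π/ω_d = π/3.873 ≈ 0.8112 s.

t_p ≈ 0.8112 s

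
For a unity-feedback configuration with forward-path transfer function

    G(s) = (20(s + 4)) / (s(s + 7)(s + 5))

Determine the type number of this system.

Type 1

The denominator has 1 factor of s at the origin (free integrator), so this is a Type 1 system.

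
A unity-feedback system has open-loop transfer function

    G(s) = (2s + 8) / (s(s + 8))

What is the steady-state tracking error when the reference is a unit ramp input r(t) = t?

e_ss = 1

G(s) has one pole at the origin.
This is a Type 1 system. Kv = lim_{s→0} s·G(s) = 8/8 = 1.
e_ss = 1/Kv = 1/(1) = 1.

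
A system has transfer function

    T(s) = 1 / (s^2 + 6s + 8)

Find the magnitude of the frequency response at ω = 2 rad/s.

|T(j2)| ≈ 0.07906

Substitute s = j2: numerator = 1, denominator = 4 + j12.
|T(j2)| = |1| / |4 + j12| = 1 / 12.649 ≈ 0.07906.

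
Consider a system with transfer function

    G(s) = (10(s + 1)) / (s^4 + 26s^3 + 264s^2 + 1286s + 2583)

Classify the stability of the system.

stable

The denominator s^4 + 26s^3 + 264s^2 + 1286s + 2583 factors as (s + 9)(s^2 + 10s + 41)(s + 7), giving poles at s = -9, -5 ± 4j, -7.
Since all poles lie strictly in the left half-plane, the system is stable.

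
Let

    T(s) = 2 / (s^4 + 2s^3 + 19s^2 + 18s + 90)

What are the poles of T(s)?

s = 3j, -3j, -1 + 3j, -1 - 3j

The poles are the roots of the denominator s^4 + 2s^3 + 19s^2 + 18s + 90 = 0.
No real roots exist; factor into two real quadratics: (s^2 + 9)(s^2 + 2s + 10) = 0.
Each quadratic gives a conjugate pair via the quadratic formula.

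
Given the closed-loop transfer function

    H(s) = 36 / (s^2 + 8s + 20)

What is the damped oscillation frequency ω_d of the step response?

ω_d = 2 rad/s

Comparing s^2 + 8s + 20 to s^2 + 2ζωₙs + ωₙ²: ωₙ = √20 ≈ 4.472 rad/s and ζ = 8/(2·√20) ≈ 0.8944.
ζωₙ = 8/2 = 4, so ω_d = ωₙ√(1−ζ²) = √(ωₙ² − (ζωₙ)²) = √(20 − 4²) = √4 = 2 rad/s.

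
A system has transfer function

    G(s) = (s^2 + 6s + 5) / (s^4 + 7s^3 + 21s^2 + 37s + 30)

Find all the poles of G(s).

s = -1 ± 2j, -2, -3

The poles are the roots of the denominator s^4 + 7s^3 + 21s^2 + 37s + 30 = 0.
Trying s = -2: the polynomial evaluates to 0, so (s + 2) is a factor.
Dividing out leaves s^3 + 5s^2 + 11s + 15 = 0.
This factors further as (s^2 + 2s + 5)(s + 3) = 0.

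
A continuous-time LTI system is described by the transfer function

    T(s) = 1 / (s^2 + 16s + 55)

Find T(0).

Set s = 0: T(0) = (1) / (55) = 1/55.

T(0) = 1/55 ≈ 0.01818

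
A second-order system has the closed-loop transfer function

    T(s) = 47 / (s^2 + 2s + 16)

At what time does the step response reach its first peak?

t_p ≈ 0.8112 s

Comparing s^2 + 2s + 16 to s^2 + 2ζωₙs + ωₙ²: ωₙ = 4 rad/s and ζ = 2/(2·4) = 0.25.
ζωₙ = 2/2 = 1, so ω_d = ωₙ√(1−ζ²) = √(ωₙ² − (ζωₙ)²) = √(16 − 1²) = √15 ≈ 3.873 rad/s.
t_p = π/ω_d = π/3.873 ≈ 0.8112 s.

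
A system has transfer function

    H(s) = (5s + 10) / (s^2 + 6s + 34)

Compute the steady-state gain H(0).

Set s = 0: H(0) = (10) / (34) = 5/17.

H(0) = 5/17 ≈ 0.2941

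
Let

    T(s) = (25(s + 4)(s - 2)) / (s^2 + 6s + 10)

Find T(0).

Set s = 0: T(0) = (-200) / (10) = -20.

T(0) = -20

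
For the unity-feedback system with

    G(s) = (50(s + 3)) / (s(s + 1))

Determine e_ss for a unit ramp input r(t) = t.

e_ss = 0.006667

G(s) has one pole at the origin.
This is a Type 1 system. Kv = lim_{s→0} s·G(s) = 150/1.
e_ss = 1/Kv = 1/(150) = 1/150 ≈ 0.006667.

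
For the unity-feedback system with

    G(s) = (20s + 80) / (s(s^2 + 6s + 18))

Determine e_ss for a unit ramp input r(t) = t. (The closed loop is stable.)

e_ss = 0.2250

G(s) has one pole at the origin.
This is a Type 1 system. Kv = lim_{s→0} s·G(s) = 80/18 = 40/9.
e_ss = 1/Kv = 1/(40/9) = 9/40 ≈ 0.2250.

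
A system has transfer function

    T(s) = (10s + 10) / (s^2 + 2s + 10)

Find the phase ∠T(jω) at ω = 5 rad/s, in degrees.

∠T(j5) ≈ -67.62°

At s = j5: numerator = 10 + j50, denominator = -15 + j10.
∠T = ∠num − ∠den = 78.690° − (146.31°) = -67.62°.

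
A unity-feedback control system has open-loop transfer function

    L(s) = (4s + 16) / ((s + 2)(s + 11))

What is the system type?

Type 0

The denominator has no factor of s at the origin — no free integrator — so this is a Type 0 system.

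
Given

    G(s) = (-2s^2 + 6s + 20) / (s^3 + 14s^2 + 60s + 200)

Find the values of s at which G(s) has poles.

The poles are the roots of the denominator s^3 + 14s^2 + 60s + 200 = 0.
Trying s = -10: the polynomial evaluates to 0, so (s + 10) is a factor.
Dividing out leaves s^2 + 4s + 20 = 0.
The quadratic formula then gives s = -2 ± 4j.

s = -2 ± 4j, -10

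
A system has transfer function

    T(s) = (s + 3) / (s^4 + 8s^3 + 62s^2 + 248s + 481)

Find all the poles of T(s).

The poles are the roots of the denominator s^4 + 8s^3 + 62s^2 + 248s + 481 = 0.
No real roots exist; factor into two real quadratics: (s^2 + 6s + 13)(s^2 + 2s + 37) = 0.
Each quadratic gives a conjugate pair via the quadratic formula.

s = -3 ± 2j, -1 ± 6j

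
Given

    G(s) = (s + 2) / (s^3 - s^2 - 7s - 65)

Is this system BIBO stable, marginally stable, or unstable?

The denominator s^3 - s^2 - 7s - 65 factors as (s - 5)(s^2 + 4s + 13), giving poles at s = 5, -2 ± 3j.
Since the pole(s) at s = 5 lie in the right half-plane, the system is unstable.

unstable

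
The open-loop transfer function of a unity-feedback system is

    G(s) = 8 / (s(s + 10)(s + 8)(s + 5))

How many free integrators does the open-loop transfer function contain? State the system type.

The denominator has 1 factor of s at the origin (free integrator), so this is a Type 1 system.

Type 1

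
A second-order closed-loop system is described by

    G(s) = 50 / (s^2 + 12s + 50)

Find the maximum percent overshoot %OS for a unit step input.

%OS ≈ 0.649%

Comparing s^2 + 12s + 50 to s^2 + 2ζωₙs + ωₙ²: ωₙ = √50 ≈ 7.071 rad/s and ζ = 12/(2·√50) ≈ 0.8485.
%OS = 100·exp(−πζ/√(1−ζ²)) = 100·exp(−π·0.8485/√(1−0.8485²)) ≈ 0.649%.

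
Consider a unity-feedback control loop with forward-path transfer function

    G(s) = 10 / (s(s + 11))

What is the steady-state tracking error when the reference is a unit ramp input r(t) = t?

G(s) has one pole at the origin.
This is a Type 1 system. Kv = lim_{s→0} s·G(s) = 10/11.
e_ss = 1/Kv = 1/(10/11) = 11/10 ≈ 1.100.

e_ss = 1.100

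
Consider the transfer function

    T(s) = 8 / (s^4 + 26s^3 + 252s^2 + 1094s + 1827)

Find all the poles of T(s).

s = -5 ± 2j, -7, -9

The poles are the roots of the denominator s^4 + 26s^3 + 252s^2 + 1094s + 1827 = 0.
Trying s = -7: the polynomial evaluates to 0, so (s + 7) is a factor.
Dividing out leaves s^3 + 19s^2 + 119s + 261 = 0.
This factors further as (s^2 + 10s + 29)(s + 9) = 0.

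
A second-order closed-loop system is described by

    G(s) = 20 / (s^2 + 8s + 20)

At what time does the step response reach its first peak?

t_p ≈ 1.571 s

Comparing s^2 + 8s + 20 to s^2 + 2ζωₙs + ωₙ²: ωₙ = √20 ≈ 4.472 rad/s and ζ = 8/(2·√20) ≈ 0.8944.
ζωₙ = 8/2 = 4, so ω_d = ωₙ√(1−ζ²) = √(ωₙ² − (ζωₙ)²) = √(20 − 4²) = √4 = 2 rad/s.
t_p = π/ω_d = π/2 ≈ 1.571 s.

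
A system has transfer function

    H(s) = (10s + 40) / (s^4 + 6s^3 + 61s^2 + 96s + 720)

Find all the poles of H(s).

s = ±4j, -3 ± 6j

The poles are the roots of the denominator s^4 + 6s^3 + 61s^2 + 96s + 720 = 0.
No real roots exist; factor into two real quadratics: (s^2 + 16)(s^2 + 6s + 45) = 0.
Each quadratic gives a conjugate pair via the quadratic formula.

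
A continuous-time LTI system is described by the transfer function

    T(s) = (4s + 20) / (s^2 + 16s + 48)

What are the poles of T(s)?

s = -12, -4

The poles are the roots of the denominator s^2 + 16s + 48 = 0.
Factoring: (s + 12)(s + 4) = 0, so s = -12 and s = -4.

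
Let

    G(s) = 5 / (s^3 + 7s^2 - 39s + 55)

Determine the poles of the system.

s = 2 ± j, -11

The poles are the roots of the denominator s^3 + 7s^2 - 39s + 55 = 0.
Trying s = -11: the polynomial evaluates to 0, so (s + 11) is a factor.
Dividing out leaves s^2 - 4s + 5 = 0.
The quadratic formula then gives s = 2 ± 1j.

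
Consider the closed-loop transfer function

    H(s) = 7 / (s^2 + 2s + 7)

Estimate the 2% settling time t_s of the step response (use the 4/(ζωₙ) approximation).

Comparing s^2 + 2s + 7 to s^2 + 2ζωₙs + ωₙ²: ωₙ = √7 ≈ 2.646 rad/s and ζ = 2/(2·√7) ≈ 0.3780.
ζωₙ = 2/2 = 1, so t_s ≈ 4/(ζωₙ) = 4/1 = 4 s.

t_s ≈ 4 s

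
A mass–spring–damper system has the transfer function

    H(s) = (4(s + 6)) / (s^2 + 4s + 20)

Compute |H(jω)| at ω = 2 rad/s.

|H(j2)| ≈ 1.414

Substitute s = j2: numerator = 24 + j8, denominator = 16 + j8.
|H(j2)| = |24 + j8| / |16 + j8| = 25.298 / 17.889 ≈ 1.414.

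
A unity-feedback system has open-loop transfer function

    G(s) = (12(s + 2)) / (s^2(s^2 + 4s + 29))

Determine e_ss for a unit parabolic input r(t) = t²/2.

G(s) has 2 poles at the origin.
This is a Type 2 system. Ka = lim_{s→0} s^2·G(s) = 24/29.
e_ss = 1/Ka = 1/(24/29) = 29/24 ≈ 1.208.

e_ss = 1.208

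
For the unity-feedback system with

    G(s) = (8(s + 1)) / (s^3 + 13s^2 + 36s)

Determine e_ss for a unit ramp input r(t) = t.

e_ss = 4.500

G(s) has one pole at the origin.
This is a Type 1 system. Kv = lim_{s→0} s·G(s) = 8/36 = 2/9.
e_ss = 1/Kv = 1/(2/9) = 9/2 ≈ 4.500.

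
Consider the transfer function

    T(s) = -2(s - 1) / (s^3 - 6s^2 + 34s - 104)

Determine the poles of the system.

s = 4, 1 + 5j, 1 - 5j

The poles are the roots of the denominator s^3 - 6s^2 + 34s - 104 = 0.
Trying s = 4: the polynomial evaluates to 0, so (s - 4) is a factor.
Dividing out leaves s^2 - 2s + 26 = 0.
The quadratic formula then gives s = 1 ± 5j.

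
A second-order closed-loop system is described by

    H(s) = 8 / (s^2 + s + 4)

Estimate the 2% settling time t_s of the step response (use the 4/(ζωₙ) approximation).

Comparing s^2 + s + 4 to s^2 + 2ζωₙs + ωₙ²: ωₙ = 2 rad/s and ζ = 1/(2·2) = 0.25.
ζωₙ = 1/2 = 0.5, so t_s ≈ 4/(ζωₙ) = 4/0.5 = 8 s.

t_s ≈ 8 s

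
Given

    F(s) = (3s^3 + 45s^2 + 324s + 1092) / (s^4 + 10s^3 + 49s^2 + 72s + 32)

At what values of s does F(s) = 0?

Set the numerator to zero: 3s^3 + 45s^2 + 324s + 1092 = 0, i.e. 3·(s^3 + 15s^2 + 108s + 364) = 0.
Factoring: (s^2 + 8s + 52)(s + 7) = 0.

s = -4 ± 6j, -7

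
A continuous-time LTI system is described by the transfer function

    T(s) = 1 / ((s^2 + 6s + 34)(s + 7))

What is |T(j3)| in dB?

|T(j3)|_dB ≈ -47.4 dB

Substitute s = j3: numerator = 1, denominator = 121 + j201.
|T(j3)| = |1| / |121 + j201| = 1 / 234.61 ≈ 0.004262.
In decibels: 20·log₁₀(0.004262) ≈ -47.4 dB.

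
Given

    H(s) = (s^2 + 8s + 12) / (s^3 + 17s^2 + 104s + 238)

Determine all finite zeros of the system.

Set the numerator to zero: s^2 + 8s + 12 = 0.
Factoring: (s + 2)(s + 6) = 0.

s = -2, -6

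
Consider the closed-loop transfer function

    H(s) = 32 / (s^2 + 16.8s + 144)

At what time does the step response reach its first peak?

t_p ≈ 0.3666 s

Comparing s^2 + 16.8s + 144 to s^2 + 2ζωₙs + ωₙ²: ωₙ = 12 rad/s and ζ = 16.8/(2·12) = 0.7.
ζωₙ = 16.8/2 = 8.4, so ω_d = ωₙ√(1−ζ²) = √(ωₙ² − (ζωₙ)²) = √(144 − 8.4²) = √73.44 ≈ 8.570 rad/s.
t_p = π/ω_d = π/8.570 ≈ 0.3666 s.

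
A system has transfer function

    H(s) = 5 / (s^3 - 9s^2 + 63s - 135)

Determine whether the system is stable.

The denominator s^3 - 9s^2 + 63s - 135 factors as (s^2 - 6s + 45)(s - 3), giving poles at s = 3 + 6j, 3 - 6j, 3.
Since the pole(s) at s = 3 + 6j, 3 - 6j, 3 lie in the right half-plane, the system is unstable.

unstable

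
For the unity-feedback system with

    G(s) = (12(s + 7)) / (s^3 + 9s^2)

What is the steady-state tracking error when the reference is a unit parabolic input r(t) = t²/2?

e_ss = 0.1071

G(s) has 2 poles at the origin.
This is a Type 2 system. Ka = lim_{s→0} s^2·G(s) = 84/9 = 28/3.
e_ss = 1/Ka = 1/(28/3) = 3/28 ≈ 0.1071.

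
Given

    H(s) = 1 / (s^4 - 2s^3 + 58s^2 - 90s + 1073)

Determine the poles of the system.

s = 2 + 5j, 2 - 5j, -1 + 6j, -1 - 6j

The poles are the roots of the denominator s^4 - 2s^3 + 58s^2 - 90s + 1073 = 0.
No real roots exist; factor into two real quadratics: (s^2 - 4s + 29)(s^2 + 2s + 37) = 0.
Each quadratic gives a conjugate pair via the quadratic formula.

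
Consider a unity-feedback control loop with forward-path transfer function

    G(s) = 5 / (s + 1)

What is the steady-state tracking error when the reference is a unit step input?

e_ss = 0.1667

G(s) has no poles at the origin.
This is a Type 0 system. Kp = lim_{s→0} G(s) = 5/1.
e_ss = 1/(1 + Kp) = 1/(1 + 5) = 1/6 ≈ 0.1667.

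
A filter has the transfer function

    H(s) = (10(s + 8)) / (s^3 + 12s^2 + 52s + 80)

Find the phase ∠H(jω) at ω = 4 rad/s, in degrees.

∠H(j4) ≈ -101.3°

At s = j4: numerator = 80 + j40, denominator = -112 + j144.
∠H = ∠num − ∠den = 26.565° − (127.87°) = -101.3°.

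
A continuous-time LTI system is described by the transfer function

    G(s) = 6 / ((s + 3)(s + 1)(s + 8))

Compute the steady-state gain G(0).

At s = 0 each factor (s + a) contributes a and each (s^2 + bs + c) contributes c.
G(0) = 6·1 / ((3) · (1) · (8)) = 6/24 = 1/4.

G(0) = 1/4 ≈ 0.2500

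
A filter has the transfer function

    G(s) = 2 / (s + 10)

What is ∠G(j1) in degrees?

At s = j1: numerator = 2, denominator = 10 + j1.
∠G = ∠num − ∠den = 0° − (5.7106°) = -5.711°.

∠G(j1) ≈ -5.711°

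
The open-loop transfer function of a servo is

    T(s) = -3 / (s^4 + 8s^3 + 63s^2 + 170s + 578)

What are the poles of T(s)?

s = -1 ± 4j, -3 ± 5j

The poles are the roots of the denominator s^4 + 8s^3 + 63s^2 + 170s + 578 = 0.
No real roots exist; factor into two real quadratics: (s^2 + 2s + 17)(s^2 + 6s + 34) = 0.
Each quadratic gives a conjugate pair via the quadratic formula.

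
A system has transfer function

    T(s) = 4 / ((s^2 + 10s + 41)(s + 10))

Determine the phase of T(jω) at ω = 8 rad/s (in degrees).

∠T(j8) ≈ -144.7°

At s = j8: numerator = 4, denominator = -870 + j616.
∠T = ∠num − ∠den = 0° − (144.70°) = -144.7°.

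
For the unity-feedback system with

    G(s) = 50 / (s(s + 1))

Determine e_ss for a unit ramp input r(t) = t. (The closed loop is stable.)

e_ss = 0.02000

G(s) has one pole at the origin.
This is a Type 1 system. Kv = lim_{s→0} s·G(s) = 50/1.
e_ss = 1/Kv = 1/(50) = 1/50 ≈ 0.02000.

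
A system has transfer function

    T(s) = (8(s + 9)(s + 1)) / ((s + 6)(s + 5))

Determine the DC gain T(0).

At s = 0 each factor (s + a) contributes a and each (s^2 + bs + c) contributes c.
T(0) = 8·(9) · (1) / ((6) · (5)) = 72/30 = 12/5.

T(0) = 12/5 ≈ 2.400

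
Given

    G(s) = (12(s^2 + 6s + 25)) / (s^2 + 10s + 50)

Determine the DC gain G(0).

G(0) = 6

At s = 0 each factor (s + a) contributes a and each (s^2 + bs + c) contributes c.
G(0) = 12·(25) / ((50)) = 300/50 = 6.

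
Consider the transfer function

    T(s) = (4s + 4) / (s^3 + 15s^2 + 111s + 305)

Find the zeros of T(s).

s = -1

Set the numerator to zero: 4s + 4 = 0, i.e. 4·(s + 1) = 0.
So s = -1.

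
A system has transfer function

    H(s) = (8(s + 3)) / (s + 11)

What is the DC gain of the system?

At s = 0 each factor (s + a) contributes a and each (s^2 + bs + c) contributes c.
H(0) = 8·(3) / ((11)) = 24/11 = 24/11.

H(0) = 24/11 ≈ 2.182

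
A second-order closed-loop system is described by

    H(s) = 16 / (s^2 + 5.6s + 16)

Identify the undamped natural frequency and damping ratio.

Compare the denominator to the standard form s^2 + 2ζωₙs + ωₙ².
ωₙ² = 16, so ωₙ = 4 rad/s.
2ζωₙ = 5.6, so ζ = 5.6/(2·4) = 0.7.
With ζ = 0.7 the response is underdamped.

ωₙ = 4 rad/s, ζ = 0.7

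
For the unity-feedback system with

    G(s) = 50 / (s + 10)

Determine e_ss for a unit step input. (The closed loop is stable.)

G(s) has no poles at the origin.
This is a Type 0 system. Kp = lim_{s→0} G(s) = 50/10 = 5.
e_ss = 1/(1 + Kp) = 1/(1 + 5) = 1/6 ≈ 0.1667.

e_ss = 0.1667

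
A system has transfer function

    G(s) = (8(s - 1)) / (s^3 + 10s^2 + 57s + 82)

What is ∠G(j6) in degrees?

∠G(j6) ≈ -56.16°

At s = j6: numerator = -8 + j48, denominator = -278 + j126.
∠G = ∠num − ∠den = 99.462° − (155.62°) = -56.16°.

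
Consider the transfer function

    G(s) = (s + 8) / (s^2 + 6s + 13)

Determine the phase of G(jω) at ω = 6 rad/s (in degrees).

At s = j6: numerator = 8 + j6, denominator = -23 + j36.
∠G = ∠num − ∠den = 36.870° − (122.57°) = -85.70°.

∠G(j6) ≈ -85.70°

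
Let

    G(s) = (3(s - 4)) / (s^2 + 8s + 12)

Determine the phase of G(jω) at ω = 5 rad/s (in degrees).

∠G(j5) ≈ 20.66°

At s = j5: numerator = -12 + j15, denominator = -13 + j40.
∠G = ∠num − ∠den = 128.66° − (108.00°) = 20.66°.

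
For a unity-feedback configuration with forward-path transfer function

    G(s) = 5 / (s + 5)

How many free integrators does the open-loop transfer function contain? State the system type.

The denominator has no factor of s at the origin — no free integrator — so this is a Type 0 system.

Type 0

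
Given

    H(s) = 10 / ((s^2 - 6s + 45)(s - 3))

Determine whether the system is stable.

unstable

The poles can be read from the denominator factors: s = 3 + 6j, 3 - 6j, 3.
Since the pole(s) at s = 3 + 6j, 3 - 6j, 3 lie in the right half-plane, the system is unstable.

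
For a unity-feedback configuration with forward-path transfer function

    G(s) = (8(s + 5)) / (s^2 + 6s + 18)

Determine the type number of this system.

Type 0

The denominator has no factor of s at the origin — no free integrator — so this is a Type 0 system.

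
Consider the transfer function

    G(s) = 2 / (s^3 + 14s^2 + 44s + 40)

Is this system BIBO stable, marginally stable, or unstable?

The denominator s^3 + 14s^2 + 44s + 40 factors as (s + 2)^2(s + 10), giving poles at s = -2, -10, -2.
Since all poles lie strictly in the left half-plane, the system is stable.

stable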